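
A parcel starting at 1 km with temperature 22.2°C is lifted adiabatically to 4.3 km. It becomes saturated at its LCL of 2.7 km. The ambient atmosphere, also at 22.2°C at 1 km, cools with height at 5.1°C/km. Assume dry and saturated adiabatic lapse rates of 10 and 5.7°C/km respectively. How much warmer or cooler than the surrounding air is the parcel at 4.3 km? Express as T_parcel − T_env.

-9.29°C (parcel cooler than environment)

Parcel:
  1000 → 2700 m (dry, 10°C/km): ΔT = -10 × 1.7 = -17°C → T = 5.2°C
  2700 → 4300 m (saturated, 5.7°C/km): ΔT = -5.7 × 1.6 = -9.12°C → T = -3.92°C
Environment:
  1000 → 4300 m (environment, 5.1°C/km): ΔT = -5.1 × 3.3 = -16.83°C → T = 5.37°C
T_parcel − T_env = -3.92 − 5.37 = -9.29°C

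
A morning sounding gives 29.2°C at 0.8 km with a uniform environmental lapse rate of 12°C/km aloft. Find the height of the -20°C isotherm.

4.9 km

Height above start = (29.2 − (-20)) / 12 = 4.1 km
Altitude = 800 m + 4100 m = 4900 m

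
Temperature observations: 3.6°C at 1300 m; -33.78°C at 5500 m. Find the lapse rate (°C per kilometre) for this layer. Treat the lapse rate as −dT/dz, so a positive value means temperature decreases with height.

8.9°C/km

Γ = −ΔT/Δz = (3.6 − (-33.78)) / (5500 − 1300) m
  = 37.38°C / 4.2 km = 8.9°C/km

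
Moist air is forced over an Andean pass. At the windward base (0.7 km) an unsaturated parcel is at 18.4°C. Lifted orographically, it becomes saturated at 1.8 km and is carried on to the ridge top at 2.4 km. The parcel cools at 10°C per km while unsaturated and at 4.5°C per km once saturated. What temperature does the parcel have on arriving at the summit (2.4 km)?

700 → 1800 m (dry, 10°C/km): ΔT = -10 × 1.1 = -11°C → T = 7.4°C
1800 → 2400 m (saturated, 4.5°C/km): ΔT = -4.5 × 0.6 = -2.7°C → T = 4.7°C

4.7°C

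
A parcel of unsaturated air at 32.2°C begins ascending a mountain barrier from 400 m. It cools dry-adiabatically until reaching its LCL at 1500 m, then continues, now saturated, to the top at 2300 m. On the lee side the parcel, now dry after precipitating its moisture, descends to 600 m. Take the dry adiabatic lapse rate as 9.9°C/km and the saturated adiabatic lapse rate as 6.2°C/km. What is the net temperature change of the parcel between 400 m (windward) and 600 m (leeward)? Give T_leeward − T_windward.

+0.98°C

Dry to 1500 m: -9.9 × 1.1 km = -10.89°C, so T = 21.31°C.
Saturated to 2300 m: -6.2 × 0.8 km = -4.96°C, so T = 16.35°C.
Dry descent to 600 m: +9.9 × 1.7 km = +16.83°C, so T = 33.18°C.
Net change vs windward start: 33.18 − 32.2 = +0.98°C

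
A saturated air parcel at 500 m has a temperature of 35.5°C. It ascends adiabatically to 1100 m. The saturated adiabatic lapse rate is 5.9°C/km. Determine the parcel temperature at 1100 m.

From 500 m to 1100 m (saturated adiabatic): cools by 5.9 × 0.6 = 3.54°C, giving 31.96°C.

31.96°C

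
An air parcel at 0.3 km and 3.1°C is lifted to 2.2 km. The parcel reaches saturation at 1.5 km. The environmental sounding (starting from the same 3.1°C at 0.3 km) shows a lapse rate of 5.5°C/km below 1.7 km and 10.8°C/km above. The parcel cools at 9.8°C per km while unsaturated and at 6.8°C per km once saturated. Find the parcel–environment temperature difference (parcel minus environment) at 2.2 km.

-3.42°C (parcel cooler than environment)

Parcel:
  300–1500 m, dry: Δz = 1.2 km ⇒ ΔT = -11.76°C; T = -8.66°C
  1500–2200 m, saturated: Δz = 0.7 km ⇒ ΔT = -4.76°C; T = -13.42°C
Environment:
  300–1700 m, environment, lower layer: Δz = 1.4 km ⇒ ΔT = -7.7°C; T = -4.6°C
  1700–2200 m, environment, upper layer: Δz = 0.5 km ⇒ ΔT = -5.4°C; T = -10°C
T_parcel − T_env = -13.42 − (-10) = -3.42°C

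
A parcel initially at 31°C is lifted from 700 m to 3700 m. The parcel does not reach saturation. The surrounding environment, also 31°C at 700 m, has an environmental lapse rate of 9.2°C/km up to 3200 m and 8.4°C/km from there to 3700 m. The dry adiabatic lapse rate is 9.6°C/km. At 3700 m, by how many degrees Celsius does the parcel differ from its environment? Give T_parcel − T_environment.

-1.6°C (parcel cooler than environment)

Parcel:
  700 → 3700 m (dry, 9.6°C/km): ΔT = -9.6 × 3 = -28.8°C → T = 2.2°C
Environment:
  700 → 3200 m (environment, lower layer, 9.2°C/km): ΔT = -9.2 × 2.5 = -23°C → T = 8°C
  3200 → 3700 m (environment, upper layer, 8.4°C/km): ΔT = -8.4 × 0.5 = -4.2°C → T = 3.8°C
T_parcel − T_env = 2.2 − 3.8 = -1.6°C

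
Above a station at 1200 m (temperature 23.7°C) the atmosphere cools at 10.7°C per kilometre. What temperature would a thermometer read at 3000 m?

4.44°C

1200–3000 m, environmental: Δz = 1.8 km ⇒ ΔT = -19.26°C; T = 4.44°C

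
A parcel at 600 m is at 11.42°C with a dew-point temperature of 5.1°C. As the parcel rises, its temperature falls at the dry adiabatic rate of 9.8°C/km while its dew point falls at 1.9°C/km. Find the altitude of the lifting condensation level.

1400 m

T and T_d converge at 9.8 − 1.9 = 7.9°C per km
Height above start = (11.42 − 5.1) / 7.9 = 0.8 km
LCL altitude = 600 m + 800 m = 1400 m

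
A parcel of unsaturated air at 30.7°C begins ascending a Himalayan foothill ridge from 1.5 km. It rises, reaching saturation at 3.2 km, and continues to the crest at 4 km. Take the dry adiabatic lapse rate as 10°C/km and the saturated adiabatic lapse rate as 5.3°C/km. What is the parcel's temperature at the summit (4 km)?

1500 → 3200 m (dry, 10°C/km): ΔT = -10 × 1.7 = -17°C → T = 13.7°C
3200 → 4000 m (saturated, 5.3°C/km): ΔT = -5.3 × 0.8 = -4.24°C → T = 9.46°C

9.46°C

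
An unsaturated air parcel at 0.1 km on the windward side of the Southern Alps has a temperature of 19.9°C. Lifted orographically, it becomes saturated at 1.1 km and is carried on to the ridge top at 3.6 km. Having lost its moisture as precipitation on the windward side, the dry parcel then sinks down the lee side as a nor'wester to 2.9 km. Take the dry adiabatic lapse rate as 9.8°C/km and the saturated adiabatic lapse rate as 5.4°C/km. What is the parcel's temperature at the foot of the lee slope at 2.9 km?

100–1100 m, dry: Δz = 1 km ⇒ ΔT = -9.8°C; T = 10.1°C
1100–3600 m, saturated: Δz = 2.5 km ⇒ ΔT = -13.5°C; T = -3.4°C
3600–2900 m, dry descent: Δz = 0.7 km ⇒ ΔT = +6.86°C; T = 3.46°C

3.46°C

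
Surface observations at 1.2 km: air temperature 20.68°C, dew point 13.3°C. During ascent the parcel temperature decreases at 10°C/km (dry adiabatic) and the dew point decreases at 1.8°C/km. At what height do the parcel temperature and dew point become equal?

2.1 km

T and T_d converge at 10 − 1.8 = 8.2°C per km
Height above start = (20.68 − 13.3) / 8.2 = 0.9 km
LCL altitude = 1200 m + 900 m = 2100 m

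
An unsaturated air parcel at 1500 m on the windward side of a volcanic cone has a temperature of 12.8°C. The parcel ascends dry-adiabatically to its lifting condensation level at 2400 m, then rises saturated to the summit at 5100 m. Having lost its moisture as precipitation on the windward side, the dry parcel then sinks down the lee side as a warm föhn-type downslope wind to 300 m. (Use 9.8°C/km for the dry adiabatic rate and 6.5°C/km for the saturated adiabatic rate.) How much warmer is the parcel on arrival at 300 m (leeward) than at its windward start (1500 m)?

Dry to 2400 m: -9.8 × 0.9 km = -8.82°C, so T = 3.98°C.
Saturated to 5100 m: -6.5 × 2.7 km = -17.55°C, so T = -13.57°C.
Dry descent to 300 m: +9.8 × 4.8 km = +47.04°C, so T = 33.47°C.
Net change vs windward start: 33.47 − 12.8 = +20.67°C

+20.67°C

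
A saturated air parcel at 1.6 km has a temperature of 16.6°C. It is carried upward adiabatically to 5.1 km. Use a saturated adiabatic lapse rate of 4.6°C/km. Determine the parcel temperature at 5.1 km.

Saturated adiabatic to 5100 m: -4.6 × 3.5 km = -16.1°C, so T = 0.5°C.

0.5°C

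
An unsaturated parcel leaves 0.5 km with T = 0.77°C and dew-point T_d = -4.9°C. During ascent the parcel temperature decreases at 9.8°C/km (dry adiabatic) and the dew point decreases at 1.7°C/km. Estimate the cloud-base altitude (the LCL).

T and T_d converge at 9.8 − 1.7 = 8.1°C per km
Height above start = (0.77 − (-4.9)) / 8.1 = 0.7 km
LCL altitude = 500 m + 700 m = 1200 m

1.2 km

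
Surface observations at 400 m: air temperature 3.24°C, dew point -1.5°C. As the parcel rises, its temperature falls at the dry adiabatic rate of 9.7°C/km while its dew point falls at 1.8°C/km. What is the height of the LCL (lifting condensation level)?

T and T_d converge at 9.7 − 1.8 = 7.9°C per km
Height above start = (3.24 − (-1.5)) / 7.9 = 0.6 km
LCL altitude = 400 m + 600 m = 1000 m

1000 m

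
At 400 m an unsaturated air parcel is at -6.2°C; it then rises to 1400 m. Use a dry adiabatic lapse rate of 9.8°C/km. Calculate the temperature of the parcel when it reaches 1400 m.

From 400 m to 1400 m (dry adiabatic): cools by 9.8 × 1 = 9.8°C, giving -16°C.

-16°C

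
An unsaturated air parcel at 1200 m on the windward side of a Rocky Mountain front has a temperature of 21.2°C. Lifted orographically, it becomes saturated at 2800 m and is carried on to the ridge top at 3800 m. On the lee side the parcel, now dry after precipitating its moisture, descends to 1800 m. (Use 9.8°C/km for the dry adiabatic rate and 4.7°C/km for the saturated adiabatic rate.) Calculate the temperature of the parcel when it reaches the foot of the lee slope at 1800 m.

20.42°C

Dry to 2800 m: -9.8 × 1.6 km = -15.68°C, so T = 5.52°C.
Saturated to 3800 m: -4.7 × 1 km = -4.7°C, so T = 0.82°C.
Dry descent to 1800 m: +9.8 × 2 km = +19.6°C, so T = 20.42°C.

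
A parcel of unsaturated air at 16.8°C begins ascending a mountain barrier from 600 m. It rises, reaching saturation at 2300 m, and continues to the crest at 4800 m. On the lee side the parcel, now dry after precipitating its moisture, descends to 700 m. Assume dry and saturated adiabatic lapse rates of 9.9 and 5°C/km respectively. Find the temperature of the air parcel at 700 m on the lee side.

28.06°C

Dry to 2300 m: -9.9 × 1.7 km = -16.83°C, so T = -0.03°C.
Saturated to 4800 m: -5 × 2.5 km = -12.5°C, so T = -12.53°C.
Dry descent to 700 m: +9.9 × 4.1 km = +40.59°C, so T = 28.06°C.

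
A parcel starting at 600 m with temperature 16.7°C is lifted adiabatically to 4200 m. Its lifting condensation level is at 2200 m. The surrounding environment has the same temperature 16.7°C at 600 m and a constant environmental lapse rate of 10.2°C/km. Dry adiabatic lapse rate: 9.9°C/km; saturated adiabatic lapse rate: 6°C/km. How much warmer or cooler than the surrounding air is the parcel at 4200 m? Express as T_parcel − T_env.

Parcel:
  600 → 2200 m (dry, 9.9°C/km): ΔT = -9.9 × 1.6 = -15.84°C → T = 0.86°C
  2200 → 4200 m (saturated, 6°C/km): ΔT = -6 × 2 = -12°C → T = -11.14°C
Environment:
  600 → 4200 m (environment, 10.2°C/km): ΔT = -10.2 × 3.6 = -36.72°C → T = -20.02°C
T_parcel − T_env = -11.14 − (-20.02) = +8.88°C

+8.88°C (parcel warmer than environment)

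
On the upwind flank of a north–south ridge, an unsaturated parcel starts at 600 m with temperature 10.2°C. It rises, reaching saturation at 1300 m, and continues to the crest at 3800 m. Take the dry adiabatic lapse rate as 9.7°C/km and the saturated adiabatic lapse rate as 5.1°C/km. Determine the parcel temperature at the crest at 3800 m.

-9.34°C

Dry to 1300 m: -9.7 × 0.7 km = -6.79°C, so T = 3.41°C.
Saturated to 3800 m: -5.1 × 2.5 km = -12.75°C, so T = -9.34°C.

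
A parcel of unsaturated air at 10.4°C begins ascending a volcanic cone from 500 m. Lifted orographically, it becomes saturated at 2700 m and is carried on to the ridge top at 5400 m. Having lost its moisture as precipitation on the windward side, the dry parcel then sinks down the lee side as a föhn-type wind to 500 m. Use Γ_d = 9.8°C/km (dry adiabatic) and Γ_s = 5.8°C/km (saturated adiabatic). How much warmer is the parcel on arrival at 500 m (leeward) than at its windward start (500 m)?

+10.8°C

500 → 2700 m (dry, 9.8°C/km): ΔT = -9.8 × 2.2 = -21.56°C → T = -11.16°C
2700 → 5400 m (saturated, 5.8°C/km): ΔT = -5.8 × 2.7 = -15.66°C → T = -26.82°C
5400 → 500 m (dry descent, 9.8°C/km): ΔT = +9.8 × 4.9 = +48.02°C → T = 21.2°C
Net change vs windward start: 21.2 − 10.4 = +10.8°C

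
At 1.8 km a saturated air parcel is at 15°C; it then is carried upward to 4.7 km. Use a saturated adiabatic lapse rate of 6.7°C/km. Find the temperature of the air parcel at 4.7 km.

-4.43°C

From 1800 m to 4700 m (saturated adiabatic): cools by 6.7 × 2.9 = 19.43°C, giving -4.43°C.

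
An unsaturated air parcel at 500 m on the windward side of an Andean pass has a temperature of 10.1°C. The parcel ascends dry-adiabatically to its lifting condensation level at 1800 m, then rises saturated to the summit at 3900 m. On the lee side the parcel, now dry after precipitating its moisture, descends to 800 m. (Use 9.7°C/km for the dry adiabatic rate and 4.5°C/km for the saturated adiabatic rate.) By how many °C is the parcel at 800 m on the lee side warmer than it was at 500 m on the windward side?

500–1800 m, dry: Δz = 1.3 km ⇒ ΔT = -12.61°C; T = -2.51°C
1800–3900 m, saturated: Δz = 2.1 km ⇒ ΔT = -9.45°C; T = -11.96°C
3900–800 m, dry descent: Δz = 3.1 km ⇒ ΔT = +30.07°C; T = 18.11°C
Net change vs windward start: 18.11 − 10.1 = +8.01°C

+8.01°C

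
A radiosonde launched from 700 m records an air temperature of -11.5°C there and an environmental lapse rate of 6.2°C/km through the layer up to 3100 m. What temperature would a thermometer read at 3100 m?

-26.38°C

Environmental to 3100 m: -6.2 × 2.4 km = -14.88°C, so T = -26.38°C.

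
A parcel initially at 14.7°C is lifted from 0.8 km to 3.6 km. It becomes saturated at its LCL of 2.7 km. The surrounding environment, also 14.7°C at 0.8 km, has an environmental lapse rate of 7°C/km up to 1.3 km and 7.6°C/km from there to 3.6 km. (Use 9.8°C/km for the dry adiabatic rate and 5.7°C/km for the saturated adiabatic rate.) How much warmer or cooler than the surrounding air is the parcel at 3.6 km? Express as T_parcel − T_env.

Parcel:
  800–2700 m, dry: Δz = 1.9 km ⇒ ΔT = -18.62°C; T = -3.92°C
  2700–3600 m, saturated: Δz = 0.9 km ⇒ ΔT = -5.13°C; T = -9.05°C
Environment:
  800–1300 m, environment, lower layer: Δz = 0.5 km ⇒ ΔT = -3.5°C; T = 11.2°C
  1300–3600 m, environment, upper layer: Δz = 2.3 km ⇒ ΔT = -17.48°C; T = -6.28°C
T_parcel − T_env = -9.05 − (-6.28) = -2.77°C

-2.77°C (parcel cooler than environment)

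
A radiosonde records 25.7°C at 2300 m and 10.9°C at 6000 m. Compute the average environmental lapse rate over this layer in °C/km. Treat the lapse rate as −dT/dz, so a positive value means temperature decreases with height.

Γ = −ΔT/Δz = (25.7 − 10.9) / (6000 − 2300) m
  = 14.8°C / 3.7 km = 4°C/km

4°C/km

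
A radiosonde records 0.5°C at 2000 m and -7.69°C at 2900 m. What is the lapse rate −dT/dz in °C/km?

Γ = −ΔT/Δz = (0.5 − (-7.69)) / (2900 − 2000) m
  = 8.19°C / 0.9 km = 9.1°C/km

9.1°C/km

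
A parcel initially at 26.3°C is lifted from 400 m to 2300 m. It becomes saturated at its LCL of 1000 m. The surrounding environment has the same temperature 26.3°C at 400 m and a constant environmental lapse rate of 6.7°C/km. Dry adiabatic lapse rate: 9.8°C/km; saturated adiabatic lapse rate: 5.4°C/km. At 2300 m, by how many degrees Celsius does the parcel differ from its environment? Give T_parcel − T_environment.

Parcel:
  400–1000 m, dry: Δz = 0.6 km ⇒ ΔT = -5.88°C; T = 20.42°C
  1000–2300 m, saturated: Δz = 1.3 km ⇒ ΔT = -7.02°C; T = 13.4°C
Environment:
  400–2300 m, environment: Δz = 1.9 km ⇒ ΔT = -12.73°C; T = 13.57°C
T_parcel − T_env = 13.4 − 13.57 = -0.17°C

-0.17°C (parcel cooler than environment)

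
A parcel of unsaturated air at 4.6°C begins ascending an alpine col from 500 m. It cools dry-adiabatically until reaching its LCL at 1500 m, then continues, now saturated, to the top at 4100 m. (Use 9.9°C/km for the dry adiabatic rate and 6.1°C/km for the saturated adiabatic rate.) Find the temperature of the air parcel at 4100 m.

-21.16°C

500–1500 m, dry: Δz = 1 km ⇒ ΔT = -9.9°C; T = -5.3°C
1500–4100 m, saturated: Δz = 2.6 km ⇒ ΔT = -15.86°C; T = -21.16°C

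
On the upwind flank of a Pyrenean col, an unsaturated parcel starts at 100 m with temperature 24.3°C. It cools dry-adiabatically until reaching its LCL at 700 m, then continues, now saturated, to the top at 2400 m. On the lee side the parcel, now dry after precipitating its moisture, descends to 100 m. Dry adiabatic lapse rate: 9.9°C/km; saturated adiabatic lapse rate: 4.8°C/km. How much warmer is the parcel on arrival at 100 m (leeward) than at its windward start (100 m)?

Dry to 700 m: -9.9 × 0.6 km = -5.94°C, so T = 18.36°C.
Saturated to 2400 m: -4.8 × 1.7 km = -8.16°C, so T = 10.2°C.
Dry descent to 100 m: +9.9 × 2.3 km = +22.77°C, so T = 32.97°C.
Net change vs windward start: 32.97 − 24.3 = +8.67°C

+8.67°C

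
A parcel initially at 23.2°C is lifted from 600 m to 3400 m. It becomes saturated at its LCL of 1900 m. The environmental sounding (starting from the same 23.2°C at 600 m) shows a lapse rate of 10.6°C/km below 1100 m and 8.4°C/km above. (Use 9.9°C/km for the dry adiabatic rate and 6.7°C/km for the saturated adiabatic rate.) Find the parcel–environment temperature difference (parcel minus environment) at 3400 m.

Parcel:
  600 → 1900 m (dry, 9.9°C/km): ΔT = -9.9 × 1.3 = -12.87°C → T = 10.33°C
  1900 → 3400 m (saturated, 6.7°C/km): ΔT = -6.7 × 1.5 = -10.05°C → T = 0.28°C
Environment:
  600 → 1100 m (environment, lower layer, 10.6°C/km): ΔT = -10.6 × 0.5 = -5.3°C → T = 17.9°C
  1100 → 3400 m (environment, upper layer, 8.4°C/km): ΔT = -8.4 × 2.3 = -19.32°C → T = -1.42°C
T_parcel − T_env = 0.28 − (-1.42) = +1.7°C

+1.7°C (parcel warmer than environment)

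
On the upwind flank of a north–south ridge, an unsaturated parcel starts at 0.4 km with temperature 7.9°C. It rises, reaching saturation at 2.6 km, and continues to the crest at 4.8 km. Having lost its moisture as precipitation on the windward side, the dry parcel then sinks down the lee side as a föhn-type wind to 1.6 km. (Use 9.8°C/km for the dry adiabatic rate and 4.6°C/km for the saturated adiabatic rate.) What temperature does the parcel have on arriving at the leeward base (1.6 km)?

7.58°C

From 400 m to 2600 m (dry): cools by 9.8 × 2.2 = 21.56°C, giving -13.66°C.
From 2600 m to 4800 m (saturated): cools by 4.6 × 2.2 = 10.12°C, giving -23.78°C.
From 4800 m to 1600 m (dry descent): warms by 9.8 × 3.2 = 31.36°C, giving 7.58°C.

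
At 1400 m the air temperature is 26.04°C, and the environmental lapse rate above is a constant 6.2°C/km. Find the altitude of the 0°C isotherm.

5600 m

Height above start = (26.04 − 0) / 6.2 = 4.2 km
Altitude = 1400 m + 4200 m = 5600 m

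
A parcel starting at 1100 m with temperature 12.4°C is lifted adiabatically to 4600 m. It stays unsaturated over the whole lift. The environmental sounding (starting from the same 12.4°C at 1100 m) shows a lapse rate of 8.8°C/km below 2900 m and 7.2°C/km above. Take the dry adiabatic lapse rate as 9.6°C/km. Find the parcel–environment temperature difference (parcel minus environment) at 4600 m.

-5.52°C (parcel cooler than environment)

Parcel:
  From 1100 m to 4600 m (dry): cools by 9.6 × 3.5 = 33.6°C, giving -21.2°C.
Environment:
  From 1100 m to 2900 m (environment, lower layer): cools by 8.8 × 1.8 = 15.84°C, giving -3.44°C.
  From 2900 m to 4600 m (environment, upper layer): cools by 7.2 × 1.7 = 12.24°C, giving -15.68°C.
T_parcel − T_env = -21.2 − (-15.68) = -5.52°C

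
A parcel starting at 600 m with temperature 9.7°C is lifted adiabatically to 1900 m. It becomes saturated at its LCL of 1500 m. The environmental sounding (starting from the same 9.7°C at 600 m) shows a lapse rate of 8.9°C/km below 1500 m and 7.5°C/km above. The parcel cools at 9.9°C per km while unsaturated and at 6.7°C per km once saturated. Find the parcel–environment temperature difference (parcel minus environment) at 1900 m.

-0.58°C (parcel cooler than environment)

Parcel:
  600–1500 m, dry: Δz = 0.9 km ⇒ ΔT = -8.91°C; T = 0.79°C
  1500–1900 m, saturated: Δz = 0.4 km ⇒ ΔT = -2.68°C; T = -1.89°C
Environment:
  600–1500 m, environment, lower layer: Δz = 0.9 km ⇒ ΔT = -8.01°C; T = 1.69°C
  1500–1900 m, environment, upper layer: Δz = 0.4 km ⇒ ΔT = -3°C; T = -1.31°C
T_parcel − T_env = -1.89 − (-1.31) = -0.58°C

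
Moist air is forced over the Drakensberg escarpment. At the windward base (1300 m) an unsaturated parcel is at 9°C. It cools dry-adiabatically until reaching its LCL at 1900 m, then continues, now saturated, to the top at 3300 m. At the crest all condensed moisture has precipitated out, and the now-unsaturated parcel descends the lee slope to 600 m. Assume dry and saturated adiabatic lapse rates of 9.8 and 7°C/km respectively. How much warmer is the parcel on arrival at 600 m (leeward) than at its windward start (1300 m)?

From 1300 m to 1900 m (dry): cools by 9.8 × 0.6 = 5.88°C, giving 3.12°C.
From 1900 m to 3300 m (saturated): cools by 7 × 1.4 = 9.8°C, giving -6.68°C.
From 3300 m to 600 m (dry descent): warms by 9.8 × 2.7 = 26.46°C, giving 19.78°C.
Net change vs windward start: 19.78 − 9 = +10.78°C

+10.78°C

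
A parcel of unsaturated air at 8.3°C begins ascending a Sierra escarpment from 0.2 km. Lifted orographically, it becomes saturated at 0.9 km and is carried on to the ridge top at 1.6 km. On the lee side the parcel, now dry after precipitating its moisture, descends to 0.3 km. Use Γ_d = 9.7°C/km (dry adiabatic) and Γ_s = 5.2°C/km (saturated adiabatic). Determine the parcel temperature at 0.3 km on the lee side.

10.48°C

200 → 900 m (dry, 9.7°C/km): ΔT = -9.7 × 0.7 = -6.79°C → T = 1.51°C
900 → 1600 m (saturated, 5.2°C/km): ΔT = -5.2 × 0.7 = -3.64°C → T = -2.13°C
1600 → 300 m (dry descent, 9.7°C/km): ΔT = +9.7 × 1.3 = +12.61°C → T = 10.48°C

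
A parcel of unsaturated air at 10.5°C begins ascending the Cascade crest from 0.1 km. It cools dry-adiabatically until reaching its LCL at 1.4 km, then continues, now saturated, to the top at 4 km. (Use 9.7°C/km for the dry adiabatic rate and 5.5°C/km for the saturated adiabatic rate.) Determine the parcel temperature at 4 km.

-16.41°C

From 100 m to 1400 m (dry): cools by 9.7 × 1.3 = 12.61°C, giving -2.11°C.
From 1400 m to 4000 m (saturated): cools by 5.5 × 2.6 = 14.3°C, giving -16.41°C.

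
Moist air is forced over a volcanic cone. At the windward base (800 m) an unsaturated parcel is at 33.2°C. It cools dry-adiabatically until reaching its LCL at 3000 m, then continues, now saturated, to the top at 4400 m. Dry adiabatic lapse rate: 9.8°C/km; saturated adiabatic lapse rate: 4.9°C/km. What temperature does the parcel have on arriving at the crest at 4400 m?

4.78°C

Dry to 3000 m: -9.8 × 2.2 km = -21.56°C, so T = 11.64°C.
Saturated to 4400 m: -4.9 × 1.4 km = -6.86°C, so T = 4.78°C.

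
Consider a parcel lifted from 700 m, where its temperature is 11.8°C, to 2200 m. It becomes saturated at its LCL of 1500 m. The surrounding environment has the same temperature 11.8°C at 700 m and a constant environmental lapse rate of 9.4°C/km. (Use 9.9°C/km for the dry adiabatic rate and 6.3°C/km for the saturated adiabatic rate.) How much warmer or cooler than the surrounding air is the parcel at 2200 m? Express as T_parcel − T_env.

+1.77°C (parcel warmer than environment)

Parcel:
  Dry to 1500 m: -9.9 × 0.8 km = -7.92°C, so T = 3.88°C.
  Saturated to 2200 m: -6.3 × 0.7 km = -4.41°C, so T = -0.53°C.
Environment:
  Environment to 2200 m: -9.4 × 1.5 km = -14.1°C, so T = -2.3°C.
T_parcel − T_env = -0.53 − (-2.3) = +1.77°C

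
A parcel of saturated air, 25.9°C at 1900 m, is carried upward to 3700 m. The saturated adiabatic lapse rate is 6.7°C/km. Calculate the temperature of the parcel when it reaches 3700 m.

From 1900 m to 3700 m (saturated adiabatic): cools by 6.7 × 1.8 = 12.06°C, giving 13.84°C.

13.84°C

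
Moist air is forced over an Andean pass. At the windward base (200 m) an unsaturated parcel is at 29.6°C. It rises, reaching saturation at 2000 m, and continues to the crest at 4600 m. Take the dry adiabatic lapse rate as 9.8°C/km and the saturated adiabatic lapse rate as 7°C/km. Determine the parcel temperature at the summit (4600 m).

-6.24°C

Dry to 2000 m: -9.8 × 1.8 km = -17.64°C, so T = 11.96°C.
Saturated to 4600 m: -7 × 2.6 km = -18.2°C, so T = -6.24°C.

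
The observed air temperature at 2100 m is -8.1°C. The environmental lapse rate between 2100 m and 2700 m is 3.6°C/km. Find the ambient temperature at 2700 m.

-10.26°C

From 2100 m to 2700 m (environmental): cools by 3.6 × 0.6 = 2.16°C, giving -10.26°C.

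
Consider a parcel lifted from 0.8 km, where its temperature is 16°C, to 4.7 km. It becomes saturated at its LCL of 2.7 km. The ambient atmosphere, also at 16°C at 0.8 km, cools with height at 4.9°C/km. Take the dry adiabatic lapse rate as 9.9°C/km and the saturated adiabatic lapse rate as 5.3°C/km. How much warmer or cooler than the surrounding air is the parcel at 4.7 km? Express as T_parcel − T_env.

Parcel:
  From 800 m to 2700 m (dry): cools by 9.9 × 1.9 = 18.81°C, giving -2.81°C.
  From 2700 m to 4700 m (saturated): cools by 5.3 × 2 = 10.6°C, giving -13.41°C.
Environment:
  From 800 m to 4700 m (environment): cools by 4.9 × 3.9 = 19.11°C, giving -3.11°C.
T_parcel − T_env = -13.41 − (-3.11) = -10.3°C

-10.3°C (parcel cooler than environment)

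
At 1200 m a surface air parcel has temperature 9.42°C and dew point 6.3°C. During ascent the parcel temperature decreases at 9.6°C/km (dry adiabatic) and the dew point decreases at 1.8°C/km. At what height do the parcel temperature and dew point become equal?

T and T_d converge at 9.6 − 1.8 = 7.8°C per km
Height above start = (9.42 − 6.3) / 7.8 = 0.4 km
LCL altitude = 1200 m + 400 m = 1600 m

1600 m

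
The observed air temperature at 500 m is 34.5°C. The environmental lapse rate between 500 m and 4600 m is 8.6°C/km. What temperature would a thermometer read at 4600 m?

From 500 m to 4600 m (environmental): cools by 8.6 × 4.1 = 35.26°C, giving -0.76°C.

-0.76°C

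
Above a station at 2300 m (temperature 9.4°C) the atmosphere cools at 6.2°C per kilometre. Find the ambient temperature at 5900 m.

2300 → 5900 m (environmental, 6.2°C/km): ΔT = -6.2 × 3.6 = -22.32°C → T = -12.92°C

-12.92°C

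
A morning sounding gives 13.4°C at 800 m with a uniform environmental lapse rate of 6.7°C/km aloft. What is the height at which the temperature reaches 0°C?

2800 m

Height above start = (13.4 − 0) / 6.7 = 2 km
Altitude = 800 m + 2000 m = 2800 m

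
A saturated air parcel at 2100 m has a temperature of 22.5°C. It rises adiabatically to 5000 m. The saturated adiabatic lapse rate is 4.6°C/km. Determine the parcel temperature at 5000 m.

9.16°C

2100 → 5000 m (saturated adiabatic, 4.6°C/km): ΔT = -4.6 × 2.9 = -13.34°C → T = 9.16°C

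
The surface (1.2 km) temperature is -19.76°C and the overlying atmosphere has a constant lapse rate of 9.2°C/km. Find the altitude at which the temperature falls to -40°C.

Height above start = (-19.76 − (-40)) / 9.2 = 2.2 km
Altitude = 1200 m + 2200 m = 3400 m

3.4 km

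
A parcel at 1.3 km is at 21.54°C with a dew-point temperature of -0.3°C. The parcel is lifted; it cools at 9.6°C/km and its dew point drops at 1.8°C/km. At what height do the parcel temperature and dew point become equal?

4.1 km

T and T_d converge at 9.6 − 1.8 = 7.8°C per km
Height above start = (21.54 − (-0.3)) / 7.8 = 2.8 km
LCL altitude = 1300 m + 2800 m = 4100 m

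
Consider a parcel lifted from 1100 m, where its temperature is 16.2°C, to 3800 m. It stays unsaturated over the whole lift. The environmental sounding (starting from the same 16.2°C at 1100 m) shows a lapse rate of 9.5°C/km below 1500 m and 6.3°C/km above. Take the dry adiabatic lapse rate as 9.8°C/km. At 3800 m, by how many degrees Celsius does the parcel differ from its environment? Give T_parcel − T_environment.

Parcel:
  Dry to 3800 m: -9.8 × 2.7 km = -26.46°C, so T = -10.26°C.
Environment:
  Environment, lower layer to 1500 m: -9.5 × 0.4 km = -3.8°C, so T = 12.4°C.
  Environment, upper layer to 3800 m: -6.3 × 2.3 km = -14.49°C, so T = -2.09°C.
T_parcel − T_env = -10.26 − (-2.09) = -8.17°C

-8.17°C (parcel cooler than environment)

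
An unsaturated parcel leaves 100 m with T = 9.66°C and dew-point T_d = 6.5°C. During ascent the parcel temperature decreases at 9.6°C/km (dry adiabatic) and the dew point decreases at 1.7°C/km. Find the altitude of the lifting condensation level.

500 m

T and T_d converge at 9.6 − 1.7 = 7.9°C per km
Height above start = (9.66 − 6.5) / 7.9 = 0.4 km
LCL altitude = 100 m + 400 m = 500 m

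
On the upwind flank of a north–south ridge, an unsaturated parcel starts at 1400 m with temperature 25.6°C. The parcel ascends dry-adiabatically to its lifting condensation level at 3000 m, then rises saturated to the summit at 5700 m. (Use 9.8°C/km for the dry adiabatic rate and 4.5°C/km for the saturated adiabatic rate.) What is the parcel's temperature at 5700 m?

From 1400 m to 3000 m (dry): cools by 9.8 × 1.6 = 15.68°C, giving 9.92°C.
From 3000 m to 5700 m (saturated): cools by 4.5 × 2.7 = 12.15°C, giving -2.23°C.

-2.23°C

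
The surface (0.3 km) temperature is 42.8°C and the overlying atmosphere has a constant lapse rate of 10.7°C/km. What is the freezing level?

4.3 km

Height above start = (42.8 − 0) / 10.7 = 4 km
Altitude = 300 m + 4000 m = 4300 m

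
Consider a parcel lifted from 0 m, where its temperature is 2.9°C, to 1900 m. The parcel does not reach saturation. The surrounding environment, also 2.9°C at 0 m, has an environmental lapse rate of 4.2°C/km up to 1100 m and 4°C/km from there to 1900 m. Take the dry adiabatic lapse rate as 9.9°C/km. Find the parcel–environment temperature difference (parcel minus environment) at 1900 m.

Parcel:
  From 0 m to 1900 m (dry): cools by 9.9 × 1.9 = 18.81°C, giving -15.91°C.
Environment:
  From 0 m to 1100 m (environment, lower layer): cools by 4.2 × 1.1 = 4.62°C, giving -1.72°C.
  From 1100 m to 1900 m (environment, upper layer): cools by 4 × 0.8 = 3.2°C, giving -4.92°C.
T_parcel − T_env = -15.91 − (-4.92) = -10.99°C

-10.99°C (parcel cooler than environment)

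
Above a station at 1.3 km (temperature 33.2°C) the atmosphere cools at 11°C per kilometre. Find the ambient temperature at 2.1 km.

Environmental to 2100 m: -11 × 0.8 km = -8.8°C, so T = 24.4°C.

24.4°C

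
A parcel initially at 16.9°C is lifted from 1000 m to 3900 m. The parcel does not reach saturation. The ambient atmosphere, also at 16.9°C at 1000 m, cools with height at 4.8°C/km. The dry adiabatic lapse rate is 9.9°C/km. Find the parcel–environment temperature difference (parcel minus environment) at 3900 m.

Parcel:
  From 1000 m to 3900 m (dry): cools by 9.9 × 2.9 = 28.71°C, giving -11.81°C.
Environment:
  From 1000 m to 3900 m (environment): cools by 4.8 × 2.9 = 13.92°C, giving 2.98°C.
T_parcel − T_env = -11.81 − 2.98 = -14.79°C

-14.79°C (parcel cooler than environment)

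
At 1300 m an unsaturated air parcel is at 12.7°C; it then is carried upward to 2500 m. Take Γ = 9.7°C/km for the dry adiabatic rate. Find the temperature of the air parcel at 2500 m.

From 1300 m to 2500 m (dry adiabatic): cools by 9.7 × 1.2 = 11.64°C, giving 1.06°C.

1.06°C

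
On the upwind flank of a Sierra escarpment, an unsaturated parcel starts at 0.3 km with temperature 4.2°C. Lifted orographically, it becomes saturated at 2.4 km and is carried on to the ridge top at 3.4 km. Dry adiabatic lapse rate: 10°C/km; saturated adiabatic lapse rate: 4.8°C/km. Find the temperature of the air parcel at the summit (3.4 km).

300 → 2400 m (dry, 10°C/km): ΔT = -10 × 2.1 = -21°C → T = -16.8°C
2400 → 3400 m (saturated, 4.8°C/km): ΔT = -4.8 × 1 = -4.8°C → T = -21.6°C

-21.6°C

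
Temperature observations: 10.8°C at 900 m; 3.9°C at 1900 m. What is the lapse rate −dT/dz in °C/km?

Γ = −ΔT/Δz = (10.8 − 3.9) / (1900 − 900) m
  = 6.9°C / 1 km = 6.9°C/km

6.9°C/km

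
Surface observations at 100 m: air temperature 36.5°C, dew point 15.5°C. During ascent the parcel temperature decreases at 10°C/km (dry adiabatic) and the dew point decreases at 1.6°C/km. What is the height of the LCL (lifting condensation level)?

2600 m

T and T_d converge at 10 − 1.6 = 8.4°C per km
Height above start = (36.5 − 15.5) / 8.4 = 2.5 km
LCL altitude = 100 m + 2500 m = 2600 m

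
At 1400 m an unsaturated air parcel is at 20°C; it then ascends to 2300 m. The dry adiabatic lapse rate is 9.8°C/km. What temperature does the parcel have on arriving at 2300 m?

11.18°C

From 1400 m to 2300 m (dry adiabatic): cools by 9.8 × 0.9 = 8.82°C, giving 11.18°C.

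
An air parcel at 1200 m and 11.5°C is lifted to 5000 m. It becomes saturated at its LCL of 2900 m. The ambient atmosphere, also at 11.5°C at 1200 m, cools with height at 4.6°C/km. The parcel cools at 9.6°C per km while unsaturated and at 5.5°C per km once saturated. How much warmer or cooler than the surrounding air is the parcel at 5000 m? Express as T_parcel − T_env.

-10.39°C (parcel cooler than environment)

Parcel:
  Dry to 2900 m: -9.6 × 1.7 km = -16.32°C, so T = -4.82°C.
  Saturated to 5000 m: -5.5 × 2.1 km = -11.55°C, so T = -16.37°C.
Environment:
  Environment to 5000 m: -4.6 × 3.8 km = -17.48°C, so T = -5.98°C.
T_parcel − T_env = -16.37 − (-5.98) = -10.39°C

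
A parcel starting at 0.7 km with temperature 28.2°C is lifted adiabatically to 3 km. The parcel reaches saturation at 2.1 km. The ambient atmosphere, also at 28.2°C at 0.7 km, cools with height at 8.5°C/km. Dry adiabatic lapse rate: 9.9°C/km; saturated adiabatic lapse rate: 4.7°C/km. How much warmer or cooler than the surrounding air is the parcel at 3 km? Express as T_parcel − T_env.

Parcel:
  700–2100 m, dry: Δz = 1.4 km ⇒ ΔT = -13.86°C; T = 14.34°C
  2100–3000 m, saturated: Δz = 0.9 km ⇒ ΔT = -4.23°C; T = 10.11°C
Environment:
  700–3000 m, environment: Δz = 2.3 km ⇒ ΔT = -19.55°C; T = 8.65°C
T_parcel − T_env = 10.11 − 8.65 = +1.46°C

+1.46°C (parcel warmer than environment)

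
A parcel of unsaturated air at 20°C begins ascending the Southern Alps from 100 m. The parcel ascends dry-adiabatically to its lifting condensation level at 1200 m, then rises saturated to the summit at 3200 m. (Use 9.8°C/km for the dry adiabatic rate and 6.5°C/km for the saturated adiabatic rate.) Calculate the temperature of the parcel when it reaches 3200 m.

-3.78°C

Dry to 1200 m: -9.8 × 1.1 km = -10.78°C, so T = 9.22°C.
Saturated to 3200 m: -6.5 × 2 km = -13°C, so T = -3.78°C.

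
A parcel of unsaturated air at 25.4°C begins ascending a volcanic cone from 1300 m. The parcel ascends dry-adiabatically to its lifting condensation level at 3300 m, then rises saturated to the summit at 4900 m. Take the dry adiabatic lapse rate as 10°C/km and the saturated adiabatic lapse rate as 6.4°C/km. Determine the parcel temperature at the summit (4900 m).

From 1300 m to 3300 m (dry): cools by 10 × 2 = 20°C, giving 5.4°C.
From 3300 m to 4900 m (saturated): cools by 6.4 × 1.6 = 10.24°C, giving -4.84°C.

-4.84°C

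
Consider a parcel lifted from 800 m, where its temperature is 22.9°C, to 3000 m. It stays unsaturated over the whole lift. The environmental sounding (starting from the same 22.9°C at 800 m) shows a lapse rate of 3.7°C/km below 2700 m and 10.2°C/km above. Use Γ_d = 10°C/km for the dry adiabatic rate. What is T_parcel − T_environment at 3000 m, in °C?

-11.91°C (parcel cooler than environment)

Parcel:
  From 800 m to 3000 m (dry): cools by 10 × 2.2 = 22°C, giving 0.9°C.
Environment:
  From 800 m to 2700 m (environment, lower layer): cools by 3.7 × 1.9 = 7.03°C, giving 15.87°C.
  From 2700 m to 3000 m (environment, upper layer): cools by 10.2 × 0.3 = 3.06°C, giving 12.81°C.
T_parcel − T_env = 0.9 − 12.81 = -11.91°C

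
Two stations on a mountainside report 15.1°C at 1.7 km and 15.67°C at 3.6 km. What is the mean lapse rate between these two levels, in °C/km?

-0.3°C/km

Γ = −ΔT/Δz = (15.1 − 15.67) / (3600 − 1700) m
  = -0.57°C / 1.9 km = -0.3°C/km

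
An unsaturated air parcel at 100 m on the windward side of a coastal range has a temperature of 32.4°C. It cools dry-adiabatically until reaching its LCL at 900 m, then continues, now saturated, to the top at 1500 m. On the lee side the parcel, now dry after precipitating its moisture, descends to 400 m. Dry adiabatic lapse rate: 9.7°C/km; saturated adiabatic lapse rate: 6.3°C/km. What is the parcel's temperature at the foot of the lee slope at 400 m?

From 100 m to 900 m (dry): cools by 9.7 × 0.8 = 7.76°C, giving 24.64°C.
From 900 m to 1500 m (saturated): cools by 6.3 × 0.6 = 3.78°C, giving 20.86°C.
From 1500 m to 400 m (dry descent): warms by 9.7 × 1.1 = 10.67°C, giving 31.53°C.

31.53°C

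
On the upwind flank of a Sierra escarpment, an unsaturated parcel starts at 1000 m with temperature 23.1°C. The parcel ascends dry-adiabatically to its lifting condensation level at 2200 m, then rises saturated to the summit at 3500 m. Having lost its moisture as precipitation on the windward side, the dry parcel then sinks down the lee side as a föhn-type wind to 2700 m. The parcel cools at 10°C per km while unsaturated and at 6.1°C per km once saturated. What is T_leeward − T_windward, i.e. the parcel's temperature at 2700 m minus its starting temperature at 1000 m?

From 1000 m to 2200 m (dry): cools by 10 × 1.2 = 12°C, giving 11.1°C.
From 2200 m to 3500 m (saturated): cools by 6.1 × 1.3 = 7.93°C, giving 3.17°C.
From 3500 m to 2700 m (dry descent): warms by 10 × 0.8 = 8°C, giving 11.17°C.
Net change vs windward start: 11.17 − 23.1 = -11.93°C

-11.93°C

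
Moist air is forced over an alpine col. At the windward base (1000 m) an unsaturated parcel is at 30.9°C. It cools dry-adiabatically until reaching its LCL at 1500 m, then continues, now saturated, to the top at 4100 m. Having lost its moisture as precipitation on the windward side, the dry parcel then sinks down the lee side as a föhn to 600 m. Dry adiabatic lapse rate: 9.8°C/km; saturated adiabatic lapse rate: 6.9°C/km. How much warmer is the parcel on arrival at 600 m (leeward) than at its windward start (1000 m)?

+11.46°C

From 1000 m to 1500 m (dry): cools by 9.8 × 0.5 = 4.9°C, giving 26°C.
From 1500 m to 4100 m (saturated): cools by 6.9 × 2.6 = 17.94°C, giving 8.06°C.
From 4100 m to 600 m (dry descent): warms by 9.8 × 3.5 = 34.3°C, giving 42.36°C.
Net change vs windward start: 42.36 − 30.9 = +11.46°C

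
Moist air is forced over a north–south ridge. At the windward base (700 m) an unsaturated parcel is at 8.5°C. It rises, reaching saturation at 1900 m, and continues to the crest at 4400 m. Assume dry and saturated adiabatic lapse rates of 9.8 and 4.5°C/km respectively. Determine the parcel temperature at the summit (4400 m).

-14.51°C

700 → 1900 m (dry, 9.8°C/km): ΔT = -9.8 × 1.2 = -11.76°C → T = -3.26°C
1900 → 4400 m (saturated, 4.5°C/km): ΔT = -4.5 × 2.5 = -11.25°C → T = -14.51°C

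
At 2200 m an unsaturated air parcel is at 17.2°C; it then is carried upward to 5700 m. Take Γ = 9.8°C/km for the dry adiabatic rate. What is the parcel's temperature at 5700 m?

Dry adiabatic to 5700 m: -9.8 × 3.5 km = -34.3°C, so T = -17.1°C.

-17.1°C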